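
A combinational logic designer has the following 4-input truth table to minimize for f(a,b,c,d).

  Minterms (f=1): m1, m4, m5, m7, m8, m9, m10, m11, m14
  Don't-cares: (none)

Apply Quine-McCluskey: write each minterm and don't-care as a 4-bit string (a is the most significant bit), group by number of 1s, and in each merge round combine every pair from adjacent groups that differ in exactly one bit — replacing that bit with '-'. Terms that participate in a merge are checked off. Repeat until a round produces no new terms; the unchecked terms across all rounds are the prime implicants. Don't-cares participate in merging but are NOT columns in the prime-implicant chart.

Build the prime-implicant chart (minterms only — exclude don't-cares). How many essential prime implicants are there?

Round 0: 0001✓ 0100✓ 0101✓ 0111✓ 1000✓ 1001✓ 1010✓ 1011✓ 1110✓
Round 1: -001 0-01 01-1 010- 1-10 10-0✓ 10-1✓ 100-✓ 101-✓
Round 2: 10--
PIs = {-001, 0-01, 01-1, 010-, 1-10, 10--}
Coverage chart:
  m1: -001,0-01
  m4: 010- ←essential
  m5: 0-01,01-1,010-
  m7: 01-1 ←essential
  m8: 10-- ←essential
  m9: -001,10--
  m10: 1-10,10--
  m11: 10-- ←essential
  m14: 1-10 ←essential
Essential: 01-1, 010-, 1-10, 10--

4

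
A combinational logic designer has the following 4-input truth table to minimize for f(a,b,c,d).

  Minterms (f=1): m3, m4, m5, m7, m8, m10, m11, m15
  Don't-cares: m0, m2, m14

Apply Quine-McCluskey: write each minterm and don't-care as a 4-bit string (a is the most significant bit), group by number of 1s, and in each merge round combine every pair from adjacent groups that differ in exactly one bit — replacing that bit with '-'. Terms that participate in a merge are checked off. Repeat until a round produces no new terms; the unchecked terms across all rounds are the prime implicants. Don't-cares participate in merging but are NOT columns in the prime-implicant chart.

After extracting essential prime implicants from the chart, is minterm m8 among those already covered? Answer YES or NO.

Round 0: 0000✓ 0010✓ 0011✓ 0100✓ 0101✓ 0111✓ 1000✓ 1010✓ 1011✓ 1110✓ 1111✓
Round 1: -000✓ -010✓ -011✓ -111✓ 0-00 0-11✓ 00-0✓ 001-✓ 01-1 010- 1-10✓ 1-11✓ 10-0✓ 101-✓ 111-✓
Round 2: --11 -0-0 -01- 1-1-
PIs = {--11, -0-0, -01-, 0-00, 01-1, 010-, 1-1-}
Coverage chart:
  m3: --11,-01-
  m4: 0-00,010-
  m5: 01-1,010-
  m7: --11,01-1
  m8: -0-0 ←essential
  m10: -0-0,-01-,1-1-
  m11: --11,-01-,1-1-
  m15: --11,1-1-
Essential: -0-0

YES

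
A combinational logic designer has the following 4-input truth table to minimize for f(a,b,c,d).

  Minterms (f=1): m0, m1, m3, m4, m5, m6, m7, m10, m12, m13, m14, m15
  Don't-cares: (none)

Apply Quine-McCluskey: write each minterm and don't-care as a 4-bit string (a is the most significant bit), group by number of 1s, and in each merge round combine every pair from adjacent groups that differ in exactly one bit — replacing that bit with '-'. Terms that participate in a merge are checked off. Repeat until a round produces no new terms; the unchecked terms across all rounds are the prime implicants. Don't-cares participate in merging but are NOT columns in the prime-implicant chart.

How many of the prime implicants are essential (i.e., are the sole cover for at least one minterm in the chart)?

4

size-2^0 implicants → 0000(✓)  0001(✓)  0011(✓)  0100(✓)  0101(✓)  0110(✓)  0111(✓)  1010(✓)  1100(✓)  1101(✓)  1110(✓)  1111(✓)
size-2^1 implicants → -100(✓)  -101(✓)  -110(✓)  -111(✓)  0-00(✓)  0-01(✓)  0-11(✓)  00-1(✓)  000-(✓)  01-0(✓)  01-1(✓)  010-(✓)  011-(✓)  1-10  11-0(✓)  11-1(✓)  110-(✓)  111-(✓)
size-2^2 implicants → -1-0(✓)  -1-1(✓)  -10-(✓)  -11-(✓)  0--1  0-0-  01--(✓)  11--(✓)
size-2^3 implicants → -1--
Unchecked terms (primes): -1--, 0--1, 0-0-, 1-10
Minterm coverage:
  m0 ⊆ 0-0- [E]
  m1 ⊆ 0--1,0-0-
  m3 ⊆ 0--1 [E]
  m4 ⊆ -1--,0-0-
  m5 ⊆ -1--,0--1,0-0-
  m6 ⊆ -1-- [E]
  m7 ⊆ -1--,0--1
  m10 ⊆ 1-10 [E]
  m12 ⊆ -1-- [E]
  m13 ⊆ -1-- [E]
  m14 ⊆ -1--,1-10
  m15 ⊆ -1-- [E]
E = {-1--, 0--1, 0-0-, 1-10}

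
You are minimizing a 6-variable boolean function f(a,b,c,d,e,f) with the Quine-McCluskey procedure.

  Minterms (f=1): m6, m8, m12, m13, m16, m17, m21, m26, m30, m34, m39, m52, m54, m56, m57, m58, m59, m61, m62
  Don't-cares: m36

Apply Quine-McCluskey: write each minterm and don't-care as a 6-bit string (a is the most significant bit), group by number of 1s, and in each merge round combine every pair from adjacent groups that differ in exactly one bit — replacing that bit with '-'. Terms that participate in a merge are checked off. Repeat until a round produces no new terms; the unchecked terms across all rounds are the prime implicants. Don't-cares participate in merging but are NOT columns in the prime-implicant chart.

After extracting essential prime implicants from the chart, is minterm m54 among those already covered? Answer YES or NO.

Round 0: 000110 001000✓ 001100✓ 001101✓ 010000✓ 010001✓ 010101✓ 011010✓ 011110✓ 100010 100100✓ 100111 110100✓ 110110✓ 111000✓ 111001✓ 111010✓ 111011✓ 111101✓ 111110✓
Round 1: -11010✓ -11110✓ 001-00 00110- 010-01 01000- 011-10✓ 1-0100 11-110 1101-0 111-01 111-10✓ 1110-0✓ 1110-1✓ 11100-✓ 11101-✓
Round 2: -11-10 1110--
PIs = {-11-10, 000110, 001-00, 00110-, 010-01, 01000-, 1-0100, 100010, 100111, 11-110, 1101-0, 111-01, 1110--}
Coverage chart:
  m6: 000110 ←essential
  m8: 001-00 ←essential
  m12: 001-00,00110-
  m13: 00110- ←essential
  m16: 01000- ←essential
  m17: 010-01,01000-
  m21: 010-01 ←essential
  m26: -11-10 ←essential
  m30: -11-10 ←essential
  m34: 100010 ←essential
  m39: 100111 ←essential
  m52: 1-0100,1101-0
  m54: 11-110,1101-0
  m56: 1110-- ←essential
  m57: 111-01,1110--
  m58: -11-10,1110--
  m59: 1110-- ←essential
  m61: 111-01 ←essential
  m62: -11-10,11-110
Essential: -11-10, 000110, 001-00, 00110-, 010-01, 01000-, 100010, 100111, 111-01, 1110--

NO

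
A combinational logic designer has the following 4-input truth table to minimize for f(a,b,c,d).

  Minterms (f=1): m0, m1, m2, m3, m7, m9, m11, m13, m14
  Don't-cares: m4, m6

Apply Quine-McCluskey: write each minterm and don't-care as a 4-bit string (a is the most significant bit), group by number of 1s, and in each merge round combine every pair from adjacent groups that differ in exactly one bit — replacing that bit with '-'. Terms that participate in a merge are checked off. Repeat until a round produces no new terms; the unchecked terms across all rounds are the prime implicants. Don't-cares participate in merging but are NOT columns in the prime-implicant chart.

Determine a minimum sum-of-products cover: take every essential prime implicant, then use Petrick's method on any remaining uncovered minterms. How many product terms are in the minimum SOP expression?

Round 0: 0000✓ 0001✓ 0010✓ 0011✓ 0100✓ 0110✓ 0111✓ 1001✓ 1011✓ 1101✓ 1110✓
Round 1: -001✓ -011✓ -110 0-00✓ 0-10✓ 0-11✓ 00-0✓ 00-1✓ 000-✓ 001-✓ 01-0✓ 011-✓ 1-01 10-1✓
Round 2: -0-1 0--0 0-1- 00--
PIs = {-0-1, -110, 0--0, 0-1-, 00--, 1-01}
Coverage chart:
  m0: 0--0,00--
  m1: -0-1,00--
  m2: 0--0,0-1-,00--
  m3: -0-1,0-1-,00--
  m7: 0-1- ←essential
  m9: -0-1,1-01
  m11: -0-1 ←essential
  m13: 1-01 ←essential
  m14: -110 ←essential
Essential: -0-1, -110, 0-1-, 1-01
Petrick residual → 0--0
Min cover (5 terms): b'd + bcd' + a'd' + a'c + ac'd

5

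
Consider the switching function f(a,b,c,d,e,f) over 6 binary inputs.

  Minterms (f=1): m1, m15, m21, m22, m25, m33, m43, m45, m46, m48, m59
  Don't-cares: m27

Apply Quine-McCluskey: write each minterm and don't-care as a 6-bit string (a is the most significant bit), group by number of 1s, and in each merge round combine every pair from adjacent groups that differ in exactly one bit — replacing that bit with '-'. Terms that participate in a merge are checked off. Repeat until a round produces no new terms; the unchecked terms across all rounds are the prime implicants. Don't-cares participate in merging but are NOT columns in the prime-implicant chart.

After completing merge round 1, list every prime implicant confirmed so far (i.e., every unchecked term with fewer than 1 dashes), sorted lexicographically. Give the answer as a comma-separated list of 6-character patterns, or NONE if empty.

001111, 010101, 010110, 101101, 101110, 110000

[col 0] 000001*, 001111, 010101, 010110, 011001*, 011011*, 100001*, 101011*, 101101, 101110, 110000, 111011*
[col 1] -00001, -11011, 0110-1, 1-1011
Prime implicants: -00001, -11011, 001111, 010101, 010110, 0110-1, 1-1011, 101101, 101110, 110000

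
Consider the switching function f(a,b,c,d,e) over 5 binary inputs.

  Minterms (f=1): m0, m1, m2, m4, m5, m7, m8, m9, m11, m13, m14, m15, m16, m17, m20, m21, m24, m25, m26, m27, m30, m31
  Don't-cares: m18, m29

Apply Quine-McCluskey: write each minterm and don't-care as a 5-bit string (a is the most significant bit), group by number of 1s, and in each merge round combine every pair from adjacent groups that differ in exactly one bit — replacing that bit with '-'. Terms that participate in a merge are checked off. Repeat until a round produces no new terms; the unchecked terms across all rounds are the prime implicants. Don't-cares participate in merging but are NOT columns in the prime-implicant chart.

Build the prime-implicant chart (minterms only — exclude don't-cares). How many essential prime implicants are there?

Round 0: 00000✓ 00001✓ 00010✓ 00100✓ 00101✓ 00111✓ 01000✓ 01001✓ 01011✓ 01101✓ 01110✓ 01111✓ 10000✓ 10001✓ 10010✓ 10100✓ 10101✓ 11000✓ 11001✓ 11010✓ 11011✓ 11101✓ 11110✓ 11111✓
Round 1: -0000✓ -0001✓ -0010✓ -0100✓ -0101✓ -1000✓ -1001✓ -1011✓ -1101✓ -1110✓ -1111✓ 0-000✓ 0-001✓ 0-101✓ 0-111✓ 00-00✓ 00-01✓ 000-0✓ 0000-✓ 001-1✓ 0010-✓ 01-01✓ 01-11✓ 010-1✓ 0100-✓ 011-1✓ 0111-✓ 1-000✓ 1-001✓ 1-010✓ 1-101✓ 10-00✓ 10-01✓ 100-0✓ 1000-✓ 1010-✓ 11-01✓ 11-10✓ 11-11✓ 110-0✓ 110-1✓ 1100-✓ 1101-✓ 111-1✓ 1111-✓
Round 2: --000✓ --001✓ --101✓ -0-00✓ -0-01✓ -00-0 -000-✓ -010-✓ -1-01✓ -1-11✓ -10-1✓ -100-✓ -11-1✓ -111- 0--01✓ 0-00-✓ 0-1-1 00-0-✓ 01--1✓ 1--01✓ 1-0-0 1-00-✓ 10-0-✓ 11--1✓ 11-1- 110--
Round 3: ---01 --00- -0-0- -1--1
PIs = {---01, --00-, -0-0-, -00-0, -1--1, -111-, 0-1-1, 1-0-0, 11-1-, 110--}
Coverage chart:
  m0: --00-,-0-0-,-00-0
  m1: ---01,--00-,-0-0-
  m2: -00-0 ←essential
  m4: -0-0- ←essential
  m5: ---01,-0-0-,0-1-1
  m7: 0-1-1 ←essential
  m8: --00- ←essential
  m9: ---01,--00-,-1--1
  m11: -1--1 ←essential
  m13: ---01,-1--1,0-1-1
  m14: -111- ←essential
  m15: -1--1,-111-,0-1-1
  m16: --00-,-0-0-,-00-0,1-0-0
  m17: ---01,--00-,-0-0-
  m20: -0-0- ←essential
  m21: ---01,-0-0-
  m24: --00-,1-0-0,110--
  m25: ---01,--00-,-1--1,110--
  m26: 1-0-0,11-1-,110--
  m27: -1--1,11-1-,110--
  m30: -111-,11-1-
  m31: -1--1,-111-,11-1-
Essential: --00-, -0-0-, -00-0, -1--1, -111-, 0-1-1

6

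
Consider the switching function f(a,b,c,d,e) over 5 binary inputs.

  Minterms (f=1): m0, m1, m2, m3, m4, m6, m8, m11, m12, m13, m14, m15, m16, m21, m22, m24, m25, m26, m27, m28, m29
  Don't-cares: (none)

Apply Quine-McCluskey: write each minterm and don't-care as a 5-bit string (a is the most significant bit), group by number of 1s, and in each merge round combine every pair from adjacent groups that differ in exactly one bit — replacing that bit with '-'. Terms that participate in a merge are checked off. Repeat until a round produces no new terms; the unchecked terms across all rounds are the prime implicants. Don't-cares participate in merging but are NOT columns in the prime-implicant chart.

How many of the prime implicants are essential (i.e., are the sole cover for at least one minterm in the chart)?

5

size-2^0 implicants → 00000(✓)  00001(✓)  00010(✓)  00011(✓)  00100(✓)  00110(✓)  01000(✓)  01011(✓)  01100(✓)  01101(✓)  01110(✓)  01111(✓)  10000(✓)  10101(✓)  10110(✓)  11000(✓)  11001(✓)  11010(✓)  11011(✓)  11100(✓)  11101(✓)
size-2^1 implicants → -0000(✓)  -0110  -1000(✓)  -1011  -1100(✓)  -1101(✓)  0-000(✓)  0-011  0-100(✓)  0-110(✓)  00-00(✓)  00-10(✓)  000-0(✓)  000-1(✓)  0000-(✓)  0001-(✓)  001-0(✓)  01-00(✓)  01-11  011-0(✓)  011-1(✓)  0110-(✓)  0111-(✓)  1-000(✓)  1-101  11-00(✓)  11-01(✓)  110-0(✓)  110-1(✓)  1100-(✓)  1101-(✓)  1110-(✓)
size-2^2 implicants → --000  -1-00  -110-  0--00  0-1-0  00--0  000--  011--  11-0-  110--
Unchecked terms (primes): --000, -0110, -1-00, -1011, -110-, 0--00, 0-011, 0-1-0, 00--0, 000--, 01-11, 011--, 1-101, 11-0-, 110--
Minterm coverage:
  m0 ⊆ --000,0--00,00--0,000--
  m1 ⊆ 000-- [E]
  m2 ⊆ 00--0,000--
  m3 ⊆ 0-011,000--
  m4 ⊆ 0--00,0-1-0,00--0
  m6 ⊆ -0110,0-1-0,00--0
  m8 ⊆ --000,-1-00,0--00
  m11 ⊆ -1011,0-011,01-11
  m12 ⊆ -1-00,-110-,0--00,0-1-0,011--
  m13 ⊆ -110-,011--
  m14 ⊆ 0-1-0,011--
  m15 ⊆ 01-11,011--
  m16 ⊆ --000 [E]
  m21 ⊆ 1-101 [E]
  m22 ⊆ -0110 [E]
  m24 ⊆ --000,-1-00,11-0-,110--
  m25 ⊆ 11-0-,110--
  m26 ⊆ 110-- [E]
  m27 ⊆ -1011,110--
  m28 ⊆ -1-00,-110-,11-0-
  m29 ⊆ -110-,1-101,11-0-
E = {--000, -0110, 000--, 1-101, 110--}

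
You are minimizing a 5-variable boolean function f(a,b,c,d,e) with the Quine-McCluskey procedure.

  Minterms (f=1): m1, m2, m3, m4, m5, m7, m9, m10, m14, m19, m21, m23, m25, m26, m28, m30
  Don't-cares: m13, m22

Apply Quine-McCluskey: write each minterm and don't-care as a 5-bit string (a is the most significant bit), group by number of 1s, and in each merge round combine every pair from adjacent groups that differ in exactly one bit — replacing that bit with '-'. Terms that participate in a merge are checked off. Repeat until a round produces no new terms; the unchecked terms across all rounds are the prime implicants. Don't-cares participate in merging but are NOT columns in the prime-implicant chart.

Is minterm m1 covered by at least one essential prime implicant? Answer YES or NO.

size-2^0 implicants → 00001(✓)  00010(✓)  00011(✓)  00100(✓)  00101(✓)  00111(✓)  01001(✓)  01010(✓)  01101(✓)  01110(✓)  10011(✓)  10101(✓)  10110(✓)  10111(✓)  11001(✓)  11010(✓)  11100(✓)  11110(✓)
size-2^1 implicants → -0011(✓)  -0101(✓)  -0111(✓)  -1001  -1010(✓)  -1110(✓)  0-001(✓)  0-010  0-101(✓)  00-01(✓)  00-11(✓)  000-1(✓)  0001-  001-1(✓)  0010-  01-01(✓)  01-10(✓)  1-110  10-11(✓)  101-1(✓)  1011-  11-10(✓)  111-0
size-2^2 implicants → -0-11  -01-1  -1-10  0--01  00--1
Unchecked terms (primes): -0-11, -01-1, -1-10, -1001, 0--01, 0-010, 00--1, 0001-, 0010-, 1-110, 1011-, 111-0
Minterm coverage:
  m1 ⊆ 0--01,00--1
  m2 ⊆ 0-010,0001-
  m3 ⊆ -0-11,00--1,0001-
  m4 ⊆ 0010- [E]
  m5 ⊆ -01-1,0--01,00--1,0010-
  m7 ⊆ -0-11,-01-1,00--1
  m9 ⊆ -1001,0--01
  m10 ⊆ -1-10,0-010
  m14 ⊆ -1-10 [E]
  m19 ⊆ -0-11 [E]
  m21 ⊆ -01-1 [E]
  m23 ⊆ -0-11,-01-1,1011-
  m25 ⊆ -1001 [E]
  m26 ⊆ -1-10 [E]
  m28 ⊆ 111-0 [E]
  m30 ⊆ -1-10,1-110,111-0
E = {-0-11, -01-1, -1-10, -1001, 0010-, 111-0}

NO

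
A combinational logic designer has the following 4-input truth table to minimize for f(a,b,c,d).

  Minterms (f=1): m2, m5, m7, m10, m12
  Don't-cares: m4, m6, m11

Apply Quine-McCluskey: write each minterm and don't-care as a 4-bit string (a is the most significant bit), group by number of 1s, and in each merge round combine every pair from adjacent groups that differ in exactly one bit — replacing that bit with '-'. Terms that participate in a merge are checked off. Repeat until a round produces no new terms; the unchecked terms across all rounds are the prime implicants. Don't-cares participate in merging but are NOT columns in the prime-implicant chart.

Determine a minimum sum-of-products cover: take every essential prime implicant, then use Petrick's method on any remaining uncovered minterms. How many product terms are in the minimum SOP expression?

[col 0] 0010*, 0100*, 0101*, 0110*, 0111*, 1010*, 1011*, 1100*
[col 1] -010, -100, 0-10, 01-0*, 01-1*, 010-*, 011-*, 101-
[col 2] 01--
Prime implicants: -010, -100, 0-10, 01--, 101-
PI chart (minterm → PIs covering it):
  2 | -010,0-10
  5 | 01--  (sole → essential)
  7 | 01--  (sole → essential)
  10 | -010,101-
  12 | -100  (sole → essential)
Essential prime implicants: -100, 01--
Petrick residual → -010
Minimum SOP uses 3 PIs: b'cd' + bc'd' + a'b

3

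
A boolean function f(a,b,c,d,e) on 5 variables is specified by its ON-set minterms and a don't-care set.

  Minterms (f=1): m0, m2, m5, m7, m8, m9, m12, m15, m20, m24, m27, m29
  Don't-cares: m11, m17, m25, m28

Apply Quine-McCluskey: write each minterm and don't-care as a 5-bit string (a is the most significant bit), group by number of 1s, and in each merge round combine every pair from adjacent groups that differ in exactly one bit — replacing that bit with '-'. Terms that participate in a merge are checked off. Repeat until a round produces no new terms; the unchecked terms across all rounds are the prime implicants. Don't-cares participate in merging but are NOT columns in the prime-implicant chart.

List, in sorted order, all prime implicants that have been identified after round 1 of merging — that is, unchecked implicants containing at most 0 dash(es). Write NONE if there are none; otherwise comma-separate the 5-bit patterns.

size-2^0 implicants → 00000(✓)  00010(✓)  00101(✓)  00111(✓)  01000(✓)  01001(✓)  01011(✓)  01100(✓)  01111(✓)  10001(✓)  10100(✓)  11000(✓)  11001(✓)  11011(✓)  11100(✓)  11101(✓)
size-2^1 implicants → -1000(✓)  -1001(✓)  -1011(✓)  -1100(✓)  0-000  0-111  000-0  001-1  01-00(✓)  01-11  010-1(✓)  0100-(✓)  1-001  1-100  11-00(✓)  11-01(✓)  110-1(✓)  1100-(✓)  1110-(✓)
size-2^2 implicants → -1-00  -10-1  -100-  11-0-
Unchecked terms (primes): -1-00, -10-1, -100-, 0-000, 0-111, 000-0, 001-1, 01-11, 1-001, 1-100, 11-0-

NONE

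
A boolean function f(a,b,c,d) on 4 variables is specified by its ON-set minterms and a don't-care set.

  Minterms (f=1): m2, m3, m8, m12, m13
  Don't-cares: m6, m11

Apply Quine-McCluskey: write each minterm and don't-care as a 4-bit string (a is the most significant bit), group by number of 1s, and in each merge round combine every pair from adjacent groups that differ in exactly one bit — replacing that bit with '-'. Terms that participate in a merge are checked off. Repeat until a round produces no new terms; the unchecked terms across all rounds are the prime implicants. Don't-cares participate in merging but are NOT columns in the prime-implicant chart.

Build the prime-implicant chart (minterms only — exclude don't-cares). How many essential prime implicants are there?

2

Round 0: 0010✓ 0011✓ 0110✓ 1000✓ 1011✓ 1100✓ 1101✓
Round 1: -011 0-10 001- 1-00 110-
PIs = {-011, 0-10, 001-, 1-00, 110-}
Coverage chart:
  m2: 0-10,001-
  m3: -011,001-
  m8: 1-00 ←essential
  m12: 1-00,110-
  m13: 110- ←essential
Essential: 1-00, 110-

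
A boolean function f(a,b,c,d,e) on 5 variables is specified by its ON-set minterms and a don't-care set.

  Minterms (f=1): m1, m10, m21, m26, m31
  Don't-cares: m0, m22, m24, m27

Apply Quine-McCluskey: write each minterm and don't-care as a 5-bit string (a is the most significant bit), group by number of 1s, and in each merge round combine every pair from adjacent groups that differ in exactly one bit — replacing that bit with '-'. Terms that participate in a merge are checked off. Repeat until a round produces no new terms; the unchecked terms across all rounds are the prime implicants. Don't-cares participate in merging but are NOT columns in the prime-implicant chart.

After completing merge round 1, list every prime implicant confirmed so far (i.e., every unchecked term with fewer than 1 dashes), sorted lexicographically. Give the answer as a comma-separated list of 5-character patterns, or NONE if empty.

[col 0] 00000*, 00001*, 01010*, 10101, 10110, 11000*, 11010*, 11011*, 11111*
[col 1] -1010, 0000-, 11-11, 110-0, 1101-
Prime implicants: -1010, 0000-, 10101, 10110, 11-11, 110-0, 1101-

10101, 10110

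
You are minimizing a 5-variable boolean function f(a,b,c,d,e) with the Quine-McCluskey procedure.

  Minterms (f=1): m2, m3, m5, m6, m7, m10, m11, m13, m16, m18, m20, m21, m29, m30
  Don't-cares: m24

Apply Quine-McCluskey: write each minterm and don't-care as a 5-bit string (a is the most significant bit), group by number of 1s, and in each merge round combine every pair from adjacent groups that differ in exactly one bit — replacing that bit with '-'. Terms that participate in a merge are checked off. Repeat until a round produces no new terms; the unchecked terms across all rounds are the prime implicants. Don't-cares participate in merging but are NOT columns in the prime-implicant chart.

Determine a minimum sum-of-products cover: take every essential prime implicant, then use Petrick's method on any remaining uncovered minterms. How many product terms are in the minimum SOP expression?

[col 0] 00010*, 00011*, 00101*, 00110*, 00111*, 01010*, 01011*, 01101*, 10000*, 10010*, 10100*, 10101*, 11000*, 11101*, 11110
[col 1] -0010, -0101*, -1101*, 0-010*, 0-011*, 0-101*, 00-10*, 00-11*, 0001-*, 001-1, 0011-*, 0101-*, 1-000, 1-101*, 10-00, 100-0, 1010-
[col 2] --101, 0-01-, 00-1-
Prime implicants: --101, -0010, 0-01-, 00-1-, 001-1, 1-000, 10-00, 100-0, 1010-, 11110
PI chart (minterm → PIs covering it):
  2 | -0010,0-01-,00-1-
  3 | 0-01-,00-1-
  5 | --101,001-1
  6 | 00-1-  (sole → essential)
  7 | 00-1-,001-1
  10 | 0-01-  (sole → essential)
  11 | 0-01-  (sole → essential)
  13 | --101  (sole → essential)
  16 | 1-000,10-00,100-0
  18 | -0010,100-0
  20 | 10-00,1010-
  21 | --101,1010-
  29 | --101  (sole → essential)
  30 | 11110  (sole → essential)
Essential prime implicants: --101, 0-01-, 00-1-, 11110
Petrick residual → -0010, 10-00
Minimum SOP uses 6 PIs: cd'e + b'c'de' + a'c'd + a'b'd + ab'd'e' + abcde'

6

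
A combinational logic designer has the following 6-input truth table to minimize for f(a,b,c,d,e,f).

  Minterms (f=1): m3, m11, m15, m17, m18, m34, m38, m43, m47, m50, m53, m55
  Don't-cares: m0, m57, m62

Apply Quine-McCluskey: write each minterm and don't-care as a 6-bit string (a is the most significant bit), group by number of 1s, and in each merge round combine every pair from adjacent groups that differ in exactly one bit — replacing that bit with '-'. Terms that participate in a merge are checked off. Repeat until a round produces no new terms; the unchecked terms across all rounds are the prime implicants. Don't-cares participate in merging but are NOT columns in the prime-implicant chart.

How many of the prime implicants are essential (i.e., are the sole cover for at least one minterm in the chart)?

6

Round 0: 000000 000011✓ 001011✓ 001111✓ 010001 010010✓ 100010✓ 100110✓ 101011✓ 101111✓ 110010✓ 110101✓ 110111✓ 111001 111110
Round 1: -01011✓ -01111✓ -10010 00-011 001-11✓ 1-0010 100-10 101-11✓ 1101-1
Round 2: -01-11
PIs = {-01-11, -10010, 00-011, 000000, 010001, 1-0010, 100-10, 1101-1, 111001, 111110}
Coverage chart:
  m3: 00-011 ←essential
  m11: -01-11,00-011
  m15: -01-11 ←essential
  m17: 010001 ←essential
  m18: -10010 ←essential
  m34: 1-0010,100-10
  m38: 100-10 ←essential
  m43: -01-11 ←essential
  m47: -01-11 ←essential
  m50: -10010,1-0010
  m53: 1101-1 ←essential
  m55: 1101-1 ←essential
Essential: -01-11, -10010, 00-011, 010001, 100-10, 1101-1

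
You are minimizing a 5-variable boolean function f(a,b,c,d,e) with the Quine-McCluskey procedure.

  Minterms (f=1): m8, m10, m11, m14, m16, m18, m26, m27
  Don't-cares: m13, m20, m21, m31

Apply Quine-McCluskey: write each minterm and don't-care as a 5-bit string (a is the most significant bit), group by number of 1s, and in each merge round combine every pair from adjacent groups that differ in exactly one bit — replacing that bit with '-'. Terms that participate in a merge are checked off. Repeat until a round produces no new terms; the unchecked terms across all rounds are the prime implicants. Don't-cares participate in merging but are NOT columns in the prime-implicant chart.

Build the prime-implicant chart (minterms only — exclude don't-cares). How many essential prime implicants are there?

size-2^0 implicants → 01000(✓)  01010(✓)  01011(✓)  01101  01110(✓)  10000(✓)  10010(✓)  10100(✓)  10101(✓)  11010(✓)  11011(✓)  11111(✓)
size-2^1 implicants → -1010(✓)  -1011(✓)  01-10  010-0  0101-(✓)  1-010  10-00  100-0  1010-  11-11  1101-(✓)
size-2^2 implicants → -101-
Unchecked terms (primes): -101-, 01-10, 010-0, 01101, 1-010, 10-00, 100-0, 1010-, 11-11
Minterm coverage:
  m8 ⊆ 010-0 [E]
  m10 ⊆ -101-,01-10,010-0
  m11 ⊆ -101- [E]
  m14 ⊆ 01-10 [E]
  m16 ⊆ 10-00,100-0
  m18 ⊆ 1-010,100-0
  m26 ⊆ -101-,1-010
  m27 ⊆ -101-,11-11
E = {-101-, 01-10, 010-0}

3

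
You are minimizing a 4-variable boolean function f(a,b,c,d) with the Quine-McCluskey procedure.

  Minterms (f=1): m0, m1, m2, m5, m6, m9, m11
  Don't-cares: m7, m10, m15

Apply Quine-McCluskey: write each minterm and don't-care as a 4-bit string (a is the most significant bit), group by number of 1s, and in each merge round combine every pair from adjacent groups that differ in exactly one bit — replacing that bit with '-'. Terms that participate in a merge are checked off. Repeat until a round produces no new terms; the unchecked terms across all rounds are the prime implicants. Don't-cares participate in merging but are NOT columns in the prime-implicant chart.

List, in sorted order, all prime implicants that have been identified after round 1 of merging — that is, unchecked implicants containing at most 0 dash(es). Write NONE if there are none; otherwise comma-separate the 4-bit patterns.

[col 0] 0000*, 0001*, 0010*, 0101*, 0110*, 0111*, 1001*, 1010*, 1011*, 1111*
[col 1] -001, -010, -111, 0-01, 0-10, 00-0, 000-, 01-1, 011-, 1-11, 10-1, 101-
Prime implicants: -001, -010, -111, 0-01, 0-10, 00-0, 000-, 01-1, 011-, 1-11, 10-1, 101-

NONE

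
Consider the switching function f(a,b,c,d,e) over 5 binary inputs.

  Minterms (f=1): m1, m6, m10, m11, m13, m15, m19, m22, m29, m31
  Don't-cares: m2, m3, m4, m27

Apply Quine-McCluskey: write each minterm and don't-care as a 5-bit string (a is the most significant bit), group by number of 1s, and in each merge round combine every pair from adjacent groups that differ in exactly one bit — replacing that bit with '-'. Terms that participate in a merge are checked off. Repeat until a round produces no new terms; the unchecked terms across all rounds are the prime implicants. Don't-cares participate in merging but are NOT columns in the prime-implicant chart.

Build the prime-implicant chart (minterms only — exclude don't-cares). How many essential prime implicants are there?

5

[col 0] 00001*, 00010*, 00011*, 00100*, 00110*, 01010*, 01011*, 01101*, 01111*, 10011*, 10110*, 11011*, 11101*, 11111*
[col 1] -0011*, -0110, -1011*, -1101*, -1111*, 0-010*, 0-011*, 00-10, 000-1, 0001-*, 001-0, 01-11*, 0101-*, 011-1*, 1-011*, 11-11*, 111-1*
[col 2] --011, -1-11, -11-1, 0-01-
Prime implicants: --011, -0110, -1-11, -11-1, 0-01-, 00-10, 000-1, 001-0
PI chart (minterm → PIs covering it):
  1 | 000-1  (sole → essential)
  6 | -0110,00-10,001-0
  10 | 0-01-  (sole → essential)
  11 | --011,-1-11,0-01-
  13 | -11-1  (sole → essential)
  15 | -1-11,-11-1
  19 | --011  (sole → essential)
  22 | -0110  (sole → essential)
  29 | -11-1  (sole → essential)
  31 | -1-11,-11-1
Essential prime implicants: --011, -0110, -11-1, 0-01-, 000-1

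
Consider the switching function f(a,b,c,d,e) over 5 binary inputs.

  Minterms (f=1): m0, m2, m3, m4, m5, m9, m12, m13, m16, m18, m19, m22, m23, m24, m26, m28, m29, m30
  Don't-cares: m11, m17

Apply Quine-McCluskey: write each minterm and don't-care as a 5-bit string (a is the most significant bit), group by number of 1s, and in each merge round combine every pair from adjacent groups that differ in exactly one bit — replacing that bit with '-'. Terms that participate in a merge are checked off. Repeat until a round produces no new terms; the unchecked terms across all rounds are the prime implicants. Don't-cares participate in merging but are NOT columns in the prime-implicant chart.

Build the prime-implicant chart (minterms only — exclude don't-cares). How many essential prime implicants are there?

3

Round 0: 00000✓ 00010✓ 00011✓ 00100✓ 00101✓ 01001✓ 01011✓ 01100✓ 01101✓ 10000✓ 10001✓ 10010✓ 10011✓ 10110✓ 10111✓ 11000✓ 11010✓ 11100✓ 11101✓ 11110✓
Round 1: -0000✓ -0010✓ -0011✓ -1100✓ -1101✓ 0-011 0-100✓ 0-101✓ 00-00 000-0✓ 0001-✓ 0010-✓ 01-01 010-1 0110-✓ 1-000✓ 1-010✓ 1-110✓ 10-10✓ 10-11✓ 100-0✓ 100-1✓ 1000-✓ 1001-✓ 1011-✓ 11-00✓ 11-10✓ 110-0✓ 111-0✓ 1110-✓
Round 2: -00-0 -001- -110- 0-10- 1--10 1-0-0 10-1- 100-- 11--0
PIs = {-00-0, -001-, -110-, 0-011, 0-10-, 00-00, 01-01, 010-1, 1--10, 1-0-0, 10-1-, 100--, 11--0}
Coverage chart:
  m0: -00-0,00-00
  m2: -00-0,-001-
  m3: -001-,0-011
  m4: 0-10-,00-00
  m5: 0-10- ←essential
  m9: 01-01,010-1
  m12: -110-,0-10-
  m13: -110-,0-10-,01-01
  m16: -00-0,1-0-0,100--
  m18: -00-0,-001-,1--10,1-0-0,10-1-,100--
  m19: -001-,10-1-,100--
  m22: 1--10,10-1-
  m23: 10-1- ←essential
  m24: 1-0-0,11--0
  m26: 1--10,1-0-0,11--0
  m28: -110-,11--0
  m29: -110- ←essential
  m30: 1--10,11--0
Essential: -110-, 0-10-, 10-1-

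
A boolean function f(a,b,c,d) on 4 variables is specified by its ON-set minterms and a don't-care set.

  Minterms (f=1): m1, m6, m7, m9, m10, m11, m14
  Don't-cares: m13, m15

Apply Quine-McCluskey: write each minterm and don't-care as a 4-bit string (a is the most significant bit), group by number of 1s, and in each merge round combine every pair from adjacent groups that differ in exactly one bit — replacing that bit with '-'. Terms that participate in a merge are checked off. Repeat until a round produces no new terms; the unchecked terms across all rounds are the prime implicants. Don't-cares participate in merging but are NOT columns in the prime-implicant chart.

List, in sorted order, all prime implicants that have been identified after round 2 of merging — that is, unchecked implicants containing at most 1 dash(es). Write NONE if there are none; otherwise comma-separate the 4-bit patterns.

-001

[col 0] 0001*, 0110*, 0111*, 1001*, 1010*, 1011*, 1101*, 1110*, 1111*
[col 1] -001, -110*, -111*, 011-*, 1-01*, 1-10*, 1-11*, 10-1*, 101-*, 11-1*, 111-*
[col 2] -11-, 1--1, 1-1-
Prime implicants: -001, -11-, 1--1, 1-1-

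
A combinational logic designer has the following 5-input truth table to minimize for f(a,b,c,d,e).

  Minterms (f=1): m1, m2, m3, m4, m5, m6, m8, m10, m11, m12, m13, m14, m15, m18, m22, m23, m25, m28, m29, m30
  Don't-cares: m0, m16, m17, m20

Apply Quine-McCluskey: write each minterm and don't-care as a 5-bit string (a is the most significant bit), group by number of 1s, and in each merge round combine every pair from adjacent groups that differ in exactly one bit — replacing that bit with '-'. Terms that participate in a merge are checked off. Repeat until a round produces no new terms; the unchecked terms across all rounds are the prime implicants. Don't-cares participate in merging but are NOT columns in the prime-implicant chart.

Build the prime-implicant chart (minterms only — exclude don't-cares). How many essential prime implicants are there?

4

Round 0: 00000✓ 00001✓ 00010✓ 00011✓ 00100✓ 00101✓ 00110✓ 01000✓ 01010✓ 01011✓ 01100✓ 01101✓ 01110✓ 01111✓ 10000✓ 10001✓ 10010✓ 10100✓ 10110✓ 10111✓ 11001✓ 11100✓ 11101✓ 11110✓
Round 1: -0000✓ -0001✓ -0010✓ -0100✓ -0110✓ -1100✓ -1101✓ -1110✓ 0-000✓ 0-010✓ 0-011✓ 0-100✓ 0-101✓ 0-110✓ 00-00✓ 00-01✓ 00-10✓ 000-0✓ 000-1✓ 0000-✓ 0001-✓ 001-0✓ 0010-✓ 01-00✓ 01-10✓ 01-11✓ 010-0✓ 0101-✓ 011-0✓ 011-1✓ 0110-✓ 0111-✓ 1-001 1-100✓ 1-110✓ 10-00✓ 10-10✓ 100-0✓ 1000-✓ 101-0✓ 1011- 11-01 111-0✓ 1110-✓
Round 2: --100✓ --110✓ -0-00✓ -0-10✓ -00-0✓ -000- -01-0✓ -11-0✓ -110- 0--00✓ 0--10✓ 0-0-0✓ 0-01- 0-1-0✓ 0-10- 00--0✓ 00-0- 000-- 01--0✓ 01-1- 011-- 1-1-0✓ 10--0✓
Round 3: --1-0 -0--0 0---0
PIs = {--1-0, -0--0, -000-, -110-, 0---0, 0-01-, 0-10-, 00-0-, 000--, 01-1-, 011--, 1-001, 1011-, 11-01}
Coverage chart:
  m1: -000-,00-0-,000--
  m2: -0--0,0---0,0-01-,000--
  m3: 0-01-,000--
  m4: --1-0,-0--0,0---0,0-10-,00-0-
  m5: 0-10-,00-0-
  m6: --1-0,-0--0,0---0
  m8: 0---0 ←essential
  m10: 0---0,0-01-,01-1-
  m11: 0-01-,01-1-
  m12: --1-0,-110-,0---0,0-10-,011--
  m13: -110-,0-10-,011--
  m14: --1-0,0---0,01-1-,011--
  m15: 01-1-,011--
  m18: -0--0 ←essential
  m22: --1-0,-0--0,1011-
  m23: 1011- ←essential
  m25: 1-001,11-01
  m28: --1-0,-110-
  m29: -110-,11-01
  m30: --1-0 ←essential
Essential: --1-0, -0--0, 0---0, 1011-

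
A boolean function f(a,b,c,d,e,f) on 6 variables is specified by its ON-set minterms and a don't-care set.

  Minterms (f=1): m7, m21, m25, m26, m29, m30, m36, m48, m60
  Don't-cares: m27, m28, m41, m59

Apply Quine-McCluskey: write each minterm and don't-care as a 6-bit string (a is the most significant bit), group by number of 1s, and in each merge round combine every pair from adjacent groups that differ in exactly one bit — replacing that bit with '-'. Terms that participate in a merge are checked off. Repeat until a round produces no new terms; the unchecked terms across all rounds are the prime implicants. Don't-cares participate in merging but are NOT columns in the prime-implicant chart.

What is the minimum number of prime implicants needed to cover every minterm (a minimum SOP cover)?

Round 0: 000111 010101✓ 011001✓ 011010✓ 011011✓ 011100✓ 011101✓ 011110✓ 100100 101001 110000 111011✓ 111100✓
Round 1: -11011 -11100 01-101 011-01 011-10 0110-1 01101- 0111-0 01110-
PIs = {-11011, -11100, 000111, 01-101, 011-01, 011-10, 0110-1, 01101-, 0111-0, 01110-, 100100, 101001, 110000}
Coverage chart:
  m7: 000111 ←essential
  m21: 01-101 ←essential
  m25: 011-01,0110-1
  m26: 011-10,01101-
  m29: 01-101,011-01,01110-
  m30: 011-10,0111-0
  m36: 100100 ←essential
  m48: 110000 ←essential
  m60: -11100 ←essential
Essential: -11100, 000111, 01-101, 100100, 110000
Petrick residual → 011-01, 011-10
Min cover (7 terms): bcde'f' + a'b'c'def + a'bde'f + a'bce'f + a'bcef' + ab'c'de'f' + abc'd'e'f'

7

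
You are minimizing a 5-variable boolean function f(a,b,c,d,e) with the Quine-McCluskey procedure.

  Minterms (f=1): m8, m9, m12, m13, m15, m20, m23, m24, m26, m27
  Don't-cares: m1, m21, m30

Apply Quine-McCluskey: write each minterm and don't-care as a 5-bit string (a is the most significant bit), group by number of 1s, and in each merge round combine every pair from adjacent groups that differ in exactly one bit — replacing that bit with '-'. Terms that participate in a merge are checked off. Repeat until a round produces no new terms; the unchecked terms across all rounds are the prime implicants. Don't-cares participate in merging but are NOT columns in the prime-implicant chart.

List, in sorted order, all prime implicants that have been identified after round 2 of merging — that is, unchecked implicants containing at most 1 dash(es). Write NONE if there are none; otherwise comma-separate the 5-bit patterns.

Round 0: 00001✓ 01000✓ 01001✓ 01100✓ 01101✓ 01111✓ 10100✓ 10101✓ 10111✓ 11000✓ 11010✓ 11011✓ 11110✓
Round 1: -1000 0-001 01-00✓ 01-01✓ 0100-✓ 011-1 0110-✓ 101-1 1010- 11-10 110-0 1101-
Round 2: 01-0-
PIs = {-1000, 0-001, 01-0-, 011-1, 101-1, 1010-, 11-10, 110-0, 1101-}

-1000, 0-001, 011-1, 101-1, 1010-, 11-10, 110-0, 1101-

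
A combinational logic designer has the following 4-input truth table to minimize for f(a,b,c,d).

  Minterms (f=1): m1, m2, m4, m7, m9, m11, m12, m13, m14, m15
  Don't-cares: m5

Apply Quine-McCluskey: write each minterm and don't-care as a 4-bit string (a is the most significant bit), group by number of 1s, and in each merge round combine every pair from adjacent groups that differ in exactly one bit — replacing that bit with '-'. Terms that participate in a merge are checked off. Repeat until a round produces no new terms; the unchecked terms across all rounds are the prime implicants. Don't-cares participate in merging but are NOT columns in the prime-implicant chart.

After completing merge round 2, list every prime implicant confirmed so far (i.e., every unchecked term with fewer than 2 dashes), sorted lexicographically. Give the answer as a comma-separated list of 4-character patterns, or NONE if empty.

0010

size-2^0 implicants → 0001(✓)  0010  0100(✓)  0101(✓)  0111(✓)  1001(✓)  1011(✓)  1100(✓)  1101(✓)  1110(✓)  1111(✓)
size-2^1 implicants → -001(✓)  -100(✓)  -101(✓)  -111(✓)  0-01(✓)  01-1(✓)  010-(✓)  1-01(✓)  1-11(✓)  10-1(✓)  11-0(✓)  11-1(✓)  110-(✓)  111-(✓)
size-2^2 implicants → --01  -1-1  -10-  1--1  11--
Unchecked terms (primes): --01, -1-1, -10-, 0010, 1--1, 11--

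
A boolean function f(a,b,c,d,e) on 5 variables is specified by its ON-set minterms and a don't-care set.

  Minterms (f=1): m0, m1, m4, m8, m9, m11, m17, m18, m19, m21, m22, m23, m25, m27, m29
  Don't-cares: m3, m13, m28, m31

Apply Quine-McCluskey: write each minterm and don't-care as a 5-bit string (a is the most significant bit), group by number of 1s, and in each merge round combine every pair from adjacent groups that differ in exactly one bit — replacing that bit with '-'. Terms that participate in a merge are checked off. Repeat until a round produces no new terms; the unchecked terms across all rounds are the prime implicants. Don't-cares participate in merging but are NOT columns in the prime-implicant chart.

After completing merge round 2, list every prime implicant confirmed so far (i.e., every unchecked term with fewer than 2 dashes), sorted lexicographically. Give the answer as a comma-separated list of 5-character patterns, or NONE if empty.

00-00, 1110-

[col 0] 00000*, 00001*, 00011*, 00100*, 01000*, 01001*, 01011*, 01101*, 10001*, 10010*, 10011*, 10101*, 10110*, 10111*, 11001*, 11011*, 11100*, 11101*, 11111*
[col 1] -0001*, -0011*, -1001*, -1011*, -1101*, 0-000*, 0-001*, 0-011*, 00-00, 000-1*, 0000-*, 01-01*, 010-1*, 0100-*, 1-001*, 1-011*, 1-101*, 1-111*, 10-01*, 10-10*, 10-11*, 100-1*, 1001-*, 101-1*, 1011-*, 11-01*, 11-11*, 110-1*, 111-1*, 1110-
[col 2] --001*, --011*, -00-1*, -1-01, -10-1*, 0-0-1*, 0-00-, 1--01*, 1--11*, 1-0-1*, 1-1-1*, 10--1*, 10-1-, 11--1*
[col 3] --0-1, 1---1
Prime implicants: --0-1, -1-01, 0-00-, 00-00, 1---1, 10-1-, 1110-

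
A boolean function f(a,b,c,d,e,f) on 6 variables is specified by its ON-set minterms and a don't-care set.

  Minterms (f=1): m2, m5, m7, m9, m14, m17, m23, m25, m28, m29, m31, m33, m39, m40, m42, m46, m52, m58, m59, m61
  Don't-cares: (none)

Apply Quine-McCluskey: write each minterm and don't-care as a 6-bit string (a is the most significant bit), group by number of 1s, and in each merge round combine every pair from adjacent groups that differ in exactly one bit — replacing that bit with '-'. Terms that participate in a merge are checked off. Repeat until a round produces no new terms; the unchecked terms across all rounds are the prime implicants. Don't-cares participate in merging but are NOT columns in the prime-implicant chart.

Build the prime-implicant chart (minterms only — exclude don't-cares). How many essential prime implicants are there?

12

Round 0: 000010 000101✓ 000111✓ 001001✓ 001110✓ 010001✓ 010111✓ 011001✓ 011100✓ 011101✓ 011111✓ 100001 100111✓ 101000✓ 101010✓ 101110✓ 110100 111010✓ 111011✓ 111101✓
Round 1: -00111 -01110 -11101 0-0111 0-1001 0001-1 01-001 01-111 011-01 0111-1 01110- 1-1010 101-10 1010-0 11101-
PIs = {-00111, -01110, -11101, 0-0111, 0-1001, 000010, 0001-1, 01-001, 01-111, 011-01, 0111-1, 01110-, 1-1010, 100001, 101-10, 1010-0, 110100, 11101-}
Coverage chart:
  m2: 000010 ←essential
  m5: 0001-1 ←essential
  m7: -00111,0-0111,0001-1
  m9: 0-1001 ←essential
  m14: -01110 ←essential
  m17: 01-001 ←essential
  m23: 0-0111,01-111
  m25: 0-1001,01-001,011-01
  m28: 01110- ←essential
  m29: -11101,011-01,0111-1,01110-
  m31: 01-111,0111-1
  m33: 100001 ←essential
  m39: -00111 ←essential
  m40: 1010-0 ←essential
  m42: 1-1010,101-10,1010-0
  m46: -01110,101-10
  m52: 110100 ←essential
  m58: 1-1010,11101-
  m59: 11101- ←essential
  m61: -11101 ←essential
Essential: -00111, -01110, -11101, 0-1001, 000010, 0001-1, 01-001, 01110-, 100001, 1010-0, 110100, 11101-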